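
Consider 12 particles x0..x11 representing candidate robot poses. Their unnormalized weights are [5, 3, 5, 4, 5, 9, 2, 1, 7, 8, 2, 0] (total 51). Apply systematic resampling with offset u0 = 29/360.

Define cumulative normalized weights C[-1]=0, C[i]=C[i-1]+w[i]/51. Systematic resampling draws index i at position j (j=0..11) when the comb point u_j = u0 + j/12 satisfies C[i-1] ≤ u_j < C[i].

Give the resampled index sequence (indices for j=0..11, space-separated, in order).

C = [5/51, 8/51, 13/51, 1/3, 22/51, 31/51, 11/17, 2/3, 41/51, 49/51, 1, 1]
j=0: u_0=29/360 ∈ [0, 5/51) → index 0
j=1: u_1=59/360 ∈ [8/51, 13/51) → index 2
j=2: u_2=89/360 ∈ [8/51, 13/51) → index 2
j=3: u_3=119/360 ∈ [13/51, 1/3) → index 3
j=4: u_4=149/360 ∈ [1/3, 22/51) → index 4
j=5: u_5=179/360 ∈ [22/51, 31/51) → index 5
j=6: u_6=209/360 ∈ [22/51, 31/51) → index 5
j=7: u_7=239/360 ∈ [11/17, 2/3) → index 7
j=8: u_8=269/360 ∈ [2/3, 41/51) → index 8
j=9: u_9=299/360 ∈ [41/51, 49/51) → index 9
j=10: u_10=329/360 ∈ [41/51, 49/51) → index 9
j=11: u_11=359/360 ∈ [49/51, 1) → index 10

0 2 2 3 4 5 5 7 8 9 9 10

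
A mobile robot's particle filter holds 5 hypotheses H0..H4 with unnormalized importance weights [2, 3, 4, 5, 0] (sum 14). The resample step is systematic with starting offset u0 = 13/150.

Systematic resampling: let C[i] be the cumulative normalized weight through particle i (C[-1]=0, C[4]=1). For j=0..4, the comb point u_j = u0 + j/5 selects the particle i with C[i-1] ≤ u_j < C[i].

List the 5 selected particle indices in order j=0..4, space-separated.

0 1 2 3 3

C = [1/7, 5/14, 9/14, 1, 1]
j=0: u_0=13/150 ∈ [0, 1/7) → index 0
j=1: u_1=43/150 ∈ [1/7, 5/14) → index 1
j=2: u_2=73/150 ∈ [5/14, 9/14) → index 2
j=3: u_3=103/150 ∈ [9/14, 1) → index 3
j=4: u_4=133/150 ∈ [9/14, 1) → index 3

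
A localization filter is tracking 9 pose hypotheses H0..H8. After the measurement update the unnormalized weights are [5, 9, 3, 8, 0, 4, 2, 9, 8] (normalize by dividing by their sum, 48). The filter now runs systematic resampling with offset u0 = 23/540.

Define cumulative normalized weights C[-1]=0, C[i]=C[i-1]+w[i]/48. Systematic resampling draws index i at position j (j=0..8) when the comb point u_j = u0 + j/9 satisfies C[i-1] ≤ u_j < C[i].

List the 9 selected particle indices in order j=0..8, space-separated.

C = [5/48, 7/24, 17/48, 25/48, 25/48, 29/48, 31/48, 5/6, 1]
j=0: u_0=23/540 ∈ [0, 5/48) → index 0
j=1: u_1=83/540 ∈ [5/48, 7/24) → index 1
j=2: u_2=143/540 ∈ [5/48, 7/24) → index 1
j=3: u_3=203/540 ∈ [17/48, 25/48) → index 3
j=4: u_4=263/540 ∈ [17/48, 25/48) → index 3
j=5: u_5=323/540 ∈ [25/48, 29/48) → index 5
j=6: u_6=383/540 ∈ [31/48, 5/6) → index 7
j=7: u_7=443/540 ∈ [31/48, 5/6) → index 7
j=8: u_8=503/540 ∈ [5/6, 1) → index 8

0 1 1 3 3 5 7 7 8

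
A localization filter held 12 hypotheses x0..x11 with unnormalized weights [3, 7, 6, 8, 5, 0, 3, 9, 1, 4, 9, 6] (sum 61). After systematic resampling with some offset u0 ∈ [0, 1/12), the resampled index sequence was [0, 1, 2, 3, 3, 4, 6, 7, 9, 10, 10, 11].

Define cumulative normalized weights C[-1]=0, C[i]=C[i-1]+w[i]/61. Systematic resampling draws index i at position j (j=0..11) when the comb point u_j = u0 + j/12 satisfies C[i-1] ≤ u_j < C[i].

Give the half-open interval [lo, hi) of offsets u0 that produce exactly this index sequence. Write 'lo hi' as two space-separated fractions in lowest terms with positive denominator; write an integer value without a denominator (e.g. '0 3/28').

C = [3/61, 10/61, 16/61, 24/61, 29/61, 29/61, 32/61, 41/61, 42/61, 46/61, 55/61, 1]
j=0 picked index 0: u0 ∈ [0, 3/61)
j=1 picked index 1: u0 ∈ [-25/732, 59/732)
j=2 picked index 2: u0 ∈ [-1/366, 35/366)
j=3 picked index 3: u0 ∈ [3/244, 35/244)
j=4 picked index 3: u0 ∈ [-13/183, 11/183)
j=5 picked index 4: u0 ∈ [-17/732, 43/732)
j=6 picked index 6: u0 ∈ [-3/122, 3/122)
j=7 picked index 7: u0 ∈ [-43/732, 65/732)
j=8 picked index 9: u0 ∈ [4/183, 16/183)
j=9 picked index 10: u0 ∈ [1/244, 37/244)
j=10 picked index 10: u0 ∈ [-29/366, 25/366)
j=11 picked index 11: u0 ∈ [-11/732, 1/12)
intersection: [4/183, 3/122)

4/183 3/122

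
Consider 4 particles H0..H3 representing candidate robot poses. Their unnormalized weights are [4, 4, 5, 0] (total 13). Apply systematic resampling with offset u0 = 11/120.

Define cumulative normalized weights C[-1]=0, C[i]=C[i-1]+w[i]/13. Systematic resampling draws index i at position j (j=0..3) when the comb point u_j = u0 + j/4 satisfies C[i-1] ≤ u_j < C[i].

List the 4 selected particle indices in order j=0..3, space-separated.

C = [4/13, 8/13, 1, 1]
j=0: u_0=11/120 ∈ [0, 4/13) → index 0
j=1: u_1=41/120 ∈ [4/13, 8/13) → index 1
j=2: u_2=71/120 ∈ [4/13, 8/13) → index 1
j=3: u_3=101/120 ∈ [8/13, 1) → index 2

0 1 1 2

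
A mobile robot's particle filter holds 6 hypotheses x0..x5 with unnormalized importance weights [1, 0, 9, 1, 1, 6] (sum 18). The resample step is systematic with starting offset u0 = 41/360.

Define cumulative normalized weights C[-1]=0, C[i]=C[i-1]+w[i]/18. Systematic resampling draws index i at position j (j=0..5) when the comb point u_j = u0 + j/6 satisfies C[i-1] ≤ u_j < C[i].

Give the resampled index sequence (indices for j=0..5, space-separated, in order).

2 2 2 4 5 5

C = [1/18, 1/18, 5/9, 11/18, 2/3, 1]
j=0: u_0=41/360 ∈ [1/18, 5/9) → index 2
j=1: u_1=101/360 ∈ [1/18, 5/9) → index 2
j=2: u_2=161/360 ∈ [1/18, 5/9) → index 2
j=3: u_3=221/360 ∈ [11/18, 2/3) → index 4
j=4: u_4=281/360 ∈ [2/3, 1) → index 5
j=5: u_5=341/360 ∈ [2/3, 1) → index 5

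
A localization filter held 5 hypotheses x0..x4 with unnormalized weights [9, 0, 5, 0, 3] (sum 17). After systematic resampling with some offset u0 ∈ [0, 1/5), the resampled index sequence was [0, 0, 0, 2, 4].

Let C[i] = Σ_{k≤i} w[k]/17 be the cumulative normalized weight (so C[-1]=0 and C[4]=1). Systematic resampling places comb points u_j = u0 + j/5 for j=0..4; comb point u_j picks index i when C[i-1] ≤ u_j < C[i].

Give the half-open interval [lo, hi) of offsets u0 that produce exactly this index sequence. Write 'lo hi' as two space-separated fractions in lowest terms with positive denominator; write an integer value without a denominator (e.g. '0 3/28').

2/85 11/85

C = [9/17, 9/17, 14/17, 14/17, 1]
j=0 picked index 0: u0 ∈ [0, 9/17)
j=1 picked index 0: u0 ∈ [-1/5, 28/85)
j=2 picked index 0: u0 ∈ [-2/5, 11/85)
j=3 picked index 2: u0 ∈ [-6/85, 19/85)
j=4 picked index 4: u0 ∈ [2/85, 1/5)
intersection: [2/85, 11/85)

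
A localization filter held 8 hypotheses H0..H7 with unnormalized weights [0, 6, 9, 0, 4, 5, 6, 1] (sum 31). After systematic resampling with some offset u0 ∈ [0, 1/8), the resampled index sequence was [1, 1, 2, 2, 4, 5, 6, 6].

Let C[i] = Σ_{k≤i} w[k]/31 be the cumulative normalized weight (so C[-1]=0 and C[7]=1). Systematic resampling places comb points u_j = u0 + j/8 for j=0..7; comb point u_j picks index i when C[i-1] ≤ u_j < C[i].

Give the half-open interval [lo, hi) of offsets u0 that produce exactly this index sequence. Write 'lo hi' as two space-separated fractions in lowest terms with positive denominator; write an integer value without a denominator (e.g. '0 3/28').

C = [0, 6/31, 15/31, 15/31, 19/31, 24/31, 30/31, 1]
j=0 picked index 1: u0 ∈ [0, 6/31)
j=1 picked index 1: u0 ∈ [-1/8, 17/248)
j=2 picked index 2: u0 ∈ [-7/124, 29/124)
j=3 picked index 2: u0 ∈ [-45/248, 27/248)
j=4 picked index 4: u0 ∈ [-1/62, 7/62)
j=5 picked index 5: u0 ∈ [-3/248, 37/248)
j=6 picked index 6: u0 ∈ [3/124, 27/124)
j=7 picked index 6: u0 ∈ [-25/248, 23/248)
intersection: [3/124, 17/248)

3/124 17/248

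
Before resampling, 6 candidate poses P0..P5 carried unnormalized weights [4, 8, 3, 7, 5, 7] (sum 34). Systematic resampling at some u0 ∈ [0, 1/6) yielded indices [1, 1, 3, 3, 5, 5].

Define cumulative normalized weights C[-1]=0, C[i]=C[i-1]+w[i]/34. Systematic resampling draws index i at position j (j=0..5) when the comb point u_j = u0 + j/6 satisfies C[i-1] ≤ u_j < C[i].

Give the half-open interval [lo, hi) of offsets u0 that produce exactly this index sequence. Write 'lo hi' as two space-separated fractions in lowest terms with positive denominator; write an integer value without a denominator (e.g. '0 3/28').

C = [2/17, 6/17, 15/34, 11/17, 27/34, 1]
j=0 picked index 1: u0 ∈ [2/17, 6/17)
j=1 picked index 1: u0 ∈ [-5/102, 19/102)
j=2 picked index 3: u0 ∈ [11/102, 16/51)
j=3 picked index 3: u0 ∈ [-1/17, 5/34)
j=4 picked index 5: u0 ∈ [13/102, 1/3)
j=5 picked index 5: u0 ∈ [-2/51, 1/6)
intersection: [13/102, 5/34)

13/102 5/34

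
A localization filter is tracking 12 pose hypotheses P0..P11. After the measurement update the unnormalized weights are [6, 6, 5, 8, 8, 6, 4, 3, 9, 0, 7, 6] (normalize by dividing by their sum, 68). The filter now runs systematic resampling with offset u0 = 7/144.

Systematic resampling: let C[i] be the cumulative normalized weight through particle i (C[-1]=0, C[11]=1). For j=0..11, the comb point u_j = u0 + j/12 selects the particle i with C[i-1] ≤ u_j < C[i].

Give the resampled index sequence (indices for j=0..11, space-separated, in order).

0 1 2 3 4 4 5 6 8 8 10 11

C = [3/34, 3/17, 1/4, 25/68, 33/68, 39/68, 43/68, 23/34, 55/68, 55/68, 31/34, 1]
j=0: u_0=7/144 ∈ [0, 3/34) → index 0
j=1: u_1=19/144 ∈ [3/34, 3/17) → index 1
j=2: u_2=31/144 ∈ [3/17, 1/4) → index 2
j=3: u_3=43/144 ∈ [1/4, 25/68) → index 3
j=4: u_4=55/144 ∈ [25/68, 33/68) → index 4
j=5: u_5=67/144 ∈ [25/68, 33/68) → index 4
j=6: u_6=79/144 ∈ [33/68, 39/68) → index 5
j=7: u_7=91/144 ∈ [39/68, 43/68) → index 6
j=8: u_8=103/144 ∈ [23/34, 55/68) → index 8
j=9: u_9=115/144 ∈ [23/34, 55/68) → index 8
j=10: u_10=127/144 ∈ [55/68, 31/34) → index 10
j=11: u_11=139/144 ∈ [31/34, 1) → index 11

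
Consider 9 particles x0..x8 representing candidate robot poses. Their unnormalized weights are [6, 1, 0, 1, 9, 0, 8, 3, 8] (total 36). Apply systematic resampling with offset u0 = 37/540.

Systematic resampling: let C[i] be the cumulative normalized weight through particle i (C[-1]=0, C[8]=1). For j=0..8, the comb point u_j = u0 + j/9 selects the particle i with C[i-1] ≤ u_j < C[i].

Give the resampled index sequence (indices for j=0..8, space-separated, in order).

C = [1/6, 7/36, 7/36, 2/9, 17/36, 17/36, 25/36, 7/9, 1]
j=0: u_0=37/540 ∈ [0, 1/6) → index 0
j=1: u_1=97/540 ∈ [1/6, 7/36) → index 1
j=2: u_2=157/540 ∈ [2/9, 17/36) → index 4
j=3: u_3=217/540 ∈ [2/9, 17/36) → index 4
j=4: u_4=277/540 ∈ [17/36, 25/36) → index 6
j=5: u_5=337/540 ∈ [17/36, 25/36) → index 6
j=6: u_6=397/540 ∈ [25/36, 7/9) → index 7
j=7: u_7=457/540 ∈ [7/9, 1) → index 8
j=8: u_8=517/540 ∈ [7/9, 1) → index 8

0 1 4 4 6 6 7 8 8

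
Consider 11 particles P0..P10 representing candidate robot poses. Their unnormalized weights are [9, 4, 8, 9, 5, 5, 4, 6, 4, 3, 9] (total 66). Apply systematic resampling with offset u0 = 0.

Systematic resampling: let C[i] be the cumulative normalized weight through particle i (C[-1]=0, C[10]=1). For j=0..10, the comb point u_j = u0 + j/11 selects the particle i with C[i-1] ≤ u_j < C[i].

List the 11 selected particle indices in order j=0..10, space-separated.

C = [3/22, 13/66, 7/22, 5/11, 35/66, 20/33, 2/3, 25/33, 9/11, 19/22, 1]
j=0: u_0=0 ∈ [0, 3/22) → index 0
j=1: u_1=1/11 ∈ [0, 3/22) → index 0
j=2: u_2=2/11 ∈ [3/22, 13/66) → index 1
j=3: u_3=3/11 ∈ [13/66, 7/22) → index 2
j=4: u_4=4/11 ∈ [7/22, 5/11) → index 3
j=5: u_5=5/11 ∈ [5/11, 35/66) → index 4
j=6: u_6=6/11 ∈ [35/66, 20/33) → index 5
j=7: u_7=7/11 ∈ [20/33, 2/3) → index 6
j=8: u_8=8/11 ∈ [2/3, 25/33) → index 7
j=9: u_9=9/11 ∈ [9/11, 19/22) → index 9
j=10: u_10=10/11 ∈ [19/22, 1) → index 10

0 0 1 2 3 4 5 6 7 9 10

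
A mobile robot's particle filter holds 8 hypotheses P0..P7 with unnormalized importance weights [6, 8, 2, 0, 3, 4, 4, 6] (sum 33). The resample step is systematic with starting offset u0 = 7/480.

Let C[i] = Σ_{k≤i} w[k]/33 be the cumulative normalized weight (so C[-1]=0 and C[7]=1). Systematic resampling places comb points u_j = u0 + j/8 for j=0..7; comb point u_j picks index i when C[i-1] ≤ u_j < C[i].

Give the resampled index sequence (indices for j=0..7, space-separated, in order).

C = [2/11, 14/33, 16/33, 16/33, 19/33, 23/33, 9/11, 1]
j=0: u_0=7/480 ∈ [0, 2/11) → index 0
j=1: u_1=67/480 ∈ [0, 2/11) → index 0
j=2: u_2=127/480 ∈ [2/11, 14/33) → index 1
j=3: u_3=187/480 ∈ [2/11, 14/33) → index 1
j=4: u_4=247/480 ∈ [16/33, 19/33) → index 4
j=5: u_5=307/480 ∈ [19/33, 23/33) → index 5
j=6: u_6=367/480 ∈ [23/33, 9/11) → index 6
j=7: u_7=427/480 ∈ [9/11, 1) → index 7

0 0 1 1 4 5 6 7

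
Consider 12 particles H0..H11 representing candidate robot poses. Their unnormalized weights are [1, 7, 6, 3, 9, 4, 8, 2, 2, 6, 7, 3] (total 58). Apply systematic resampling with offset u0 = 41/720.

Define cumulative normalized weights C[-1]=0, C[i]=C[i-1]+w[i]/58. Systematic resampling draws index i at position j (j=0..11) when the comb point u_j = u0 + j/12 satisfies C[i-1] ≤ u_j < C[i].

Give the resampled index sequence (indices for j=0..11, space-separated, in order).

C = [1/58, 4/29, 7/29, 17/58, 13/29, 15/29, 19/29, 20/29, 21/29, 24/29, 55/58, 1]
j=0: u_0=41/720 ∈ [1/58, 4/29) → index 1
j=1: u_1=101/720 ∈ [4/29, 7/29) → index 2
j=2: u_2=161/720 ∈ [4/29, 7/29) → index 2
j=3: u_3=221/720 ∈ [17/58, 13/29) → index 4
j=4: u_4=281/720 ∈ [17/58, 13/29) → index 4
j=5: u_5=341/720 ∈ [13/29, 15/29) → index 5
j=6: u_6=401/720 ∈ [15/29, 19/29) → index 6
j=7: u_7=461/720 ∈ [15/29, 19/29) → index 6
j=8: u_8=521/720 ∈ [20/29, 21/29) → index 8
j=9: u_9=581/720 ∈ [21/29, 24/29) → index 9
j=10: u_10=641/720 ∈ [24/29, 55/58) → index 10
j=11: u_11=701/720 ∈ [55/58, 1) → index 11

1 2 2 4 4 5 6 6 8 9 10 11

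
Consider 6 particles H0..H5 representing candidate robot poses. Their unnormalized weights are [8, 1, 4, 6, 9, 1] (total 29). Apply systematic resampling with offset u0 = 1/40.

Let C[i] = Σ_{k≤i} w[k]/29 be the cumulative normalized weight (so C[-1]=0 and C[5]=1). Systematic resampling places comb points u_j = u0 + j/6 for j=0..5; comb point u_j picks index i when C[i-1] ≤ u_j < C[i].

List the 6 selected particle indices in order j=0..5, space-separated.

0 0 2 3 4 4

C = [8/29, 9/29, 13/29, 19/29, 28/29, 1]
j=0: u_0=1/40 ∈ [0, 8/29) → index 0
j=1: u_1=23/120 ∈ [0, 8/29) → index 0
j=2: u_2=43/120 ∈ [9/29, 13/29) → index 2
j=3: u_3=21/40 ∈ [13/29, 19/29) → index 3
j=4: u_4=83/120 ∈ [19/29, 28/29) → index 4
j=5: u_5=103/120 ∈ [19/29, 28/29) → index 4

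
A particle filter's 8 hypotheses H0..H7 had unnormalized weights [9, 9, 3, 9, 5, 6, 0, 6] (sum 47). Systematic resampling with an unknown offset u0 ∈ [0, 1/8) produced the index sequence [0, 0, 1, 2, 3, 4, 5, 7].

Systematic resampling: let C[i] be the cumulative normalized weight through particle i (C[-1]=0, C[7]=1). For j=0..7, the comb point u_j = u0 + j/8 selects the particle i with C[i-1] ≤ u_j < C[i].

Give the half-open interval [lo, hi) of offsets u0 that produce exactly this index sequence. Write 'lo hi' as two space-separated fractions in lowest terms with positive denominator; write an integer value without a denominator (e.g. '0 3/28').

C = [9/47, 18/47, 21/47, 30/47, 35/47, 41/47, 41/47, 1]
j=0 picked index 0: u0 ∈ [0, 9/47)
j=1 picked index 0: u0 ∈ [-1/8, 25/376)
j=2 picked index 1: u0 ∈ [-11/188, 25/188)
j=3 picked index 2: u0 ∈ [3/376, 27/376)
j=4 picked index 3: u0 ∈ [-5/94, 13/94)
j=5 picked index 4: u0 ∈ [5/376, 45/376)
j=6 picked index 5: u0 ∈ [-1/188, 23/188)
j=7 picked index 7: u0 ∈ [-1/376, 1/8)
intersection: [5/376, 25/376)

5/376 25/376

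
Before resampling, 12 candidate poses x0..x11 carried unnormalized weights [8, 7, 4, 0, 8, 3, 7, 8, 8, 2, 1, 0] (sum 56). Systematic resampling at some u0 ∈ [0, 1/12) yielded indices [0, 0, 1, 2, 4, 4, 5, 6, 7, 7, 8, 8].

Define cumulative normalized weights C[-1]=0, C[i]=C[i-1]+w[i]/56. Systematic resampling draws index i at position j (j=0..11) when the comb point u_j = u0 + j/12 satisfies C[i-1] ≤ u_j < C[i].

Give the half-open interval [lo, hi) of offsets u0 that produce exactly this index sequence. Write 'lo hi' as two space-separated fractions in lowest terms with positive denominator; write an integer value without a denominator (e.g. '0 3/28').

1/56 5/168

C = [1/7, 15/56, 19/56, 19/56, 27/56, 15/28, 37/56, 45/56, 53/56, 55/56, 1, 1]
j=0 picked index 0: u0 ∈ [0, 1/7)
j=1 picked index 0: u0 ∈ [-1/12, 5/84)
j=2 picked index 1: u0 ∈ [-1/42, 17/168)
j=3 picked index 2: u0 ∈ [1/56, 5/56)
j=4 picked index 4: u0 ∈ [1/168, 25/168)
j=5 picked index 4: u0 ∈ [-13/168, 11/168)
j=6 picked index 5: u0 ∈ [-1/56, 1/28)
j=7 picked index 6: u0 ∈ [-1/21, 13/168)
j=8 picked index 7: u0 ∈ [-1/168, 23/168)
j=9 picked index 7: u0 ∈ [-5/56, 3/56)
j=10 picked index 8: u0 ∈ [-5/168, 19/168)
j=11 picked index 8: u0 ∈ [-19/168, 5/168)
intersection: [1/56, 5/168)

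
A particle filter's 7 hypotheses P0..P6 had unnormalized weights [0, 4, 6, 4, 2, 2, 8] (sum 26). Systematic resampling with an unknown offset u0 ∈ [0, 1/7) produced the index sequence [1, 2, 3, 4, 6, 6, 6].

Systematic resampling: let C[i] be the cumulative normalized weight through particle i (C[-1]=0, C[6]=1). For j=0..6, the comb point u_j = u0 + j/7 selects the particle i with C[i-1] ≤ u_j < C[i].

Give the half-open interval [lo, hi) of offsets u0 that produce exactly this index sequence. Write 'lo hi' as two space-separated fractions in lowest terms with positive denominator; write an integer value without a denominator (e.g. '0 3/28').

11/91 1/7

C = [0, 2/13, 5/13, 7/13, 8/13, 9/13, 1]
j=0 picked index 1: u0 ∈ [0, 2/13)
j=1 picked index 2: u0 ∈ [1/91, 22/91)
j=2 picked index 3: u0 ∈ [9/91, 23/91)
j=3 picked index 4: u0 ∈ [10/91, 17/91)
j=4 picked index 6: u0 ∈ [11/91, 3/7)
j=5 picked index 6: u0 ∈ [-2/91, 2/7)
j=6 picked index 6: u0 ∈ [-15/91, 1/7)
intersection: [11/91, 1/7)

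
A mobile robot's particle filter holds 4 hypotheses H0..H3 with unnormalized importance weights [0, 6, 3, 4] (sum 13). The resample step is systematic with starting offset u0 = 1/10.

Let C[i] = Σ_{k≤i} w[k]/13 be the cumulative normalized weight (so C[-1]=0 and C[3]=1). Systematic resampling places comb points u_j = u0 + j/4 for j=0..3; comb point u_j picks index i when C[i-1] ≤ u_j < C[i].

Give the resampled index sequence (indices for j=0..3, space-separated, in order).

1 1 2 3

C = [0, 6/13, 9/13, 1]
j=0: u_0=1/10 ∈ [0, 6/13) → index 1
j=1: u_1=7/20 ∈ [0, 6/13) → index 1
j=2: u_2=3/5 ∈ [6/13, 9/13) → index 2
j=3: u_3=17/20 ∈ [9/13, 1) → index 3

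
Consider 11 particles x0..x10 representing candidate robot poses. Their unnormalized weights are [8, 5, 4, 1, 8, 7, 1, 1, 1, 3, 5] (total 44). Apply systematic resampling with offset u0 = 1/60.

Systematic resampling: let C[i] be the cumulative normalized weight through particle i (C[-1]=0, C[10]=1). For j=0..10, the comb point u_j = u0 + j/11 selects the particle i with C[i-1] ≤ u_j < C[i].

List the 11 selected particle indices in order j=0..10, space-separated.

C = [2/11, 13/44, 17/44, 9/22, 13/22, 3/4, 17/22, 35/44, 9/11, 39/44, 1]
j=0: u_0=1/60 ∈ [0, 2/11) → index 0
j=1: u_1=71/660 ∈ [0, 2/11) → index 0
j=2: u_2=131/660 ∈ [2/11, 13/44) → index 1
j=3: u_3=191/660 ∈ [2/11, 13/44) → index 1
j=4: u_4=251/660 ∈ [13/44, 17/44) → index 2
j=5: u_5=311/660 ∈ [9/22, 13/22) → index 4
j=6: u_6=371/660 ∈ [9/22, 13/22) → index 4
j=7: u_7=431/660 ∈ [13/22, 3/4) → index 5
j=8: u_8=491/660 ∈ [13/22, 3/4) → index 5
j=9: u_9=551/660 ∈ [9/11, 39/44) → index 9
j=10: u_10=611/660 ∈ [39/44, 1) → index 10

0 0 1 1 2 4 4 5 5 9 10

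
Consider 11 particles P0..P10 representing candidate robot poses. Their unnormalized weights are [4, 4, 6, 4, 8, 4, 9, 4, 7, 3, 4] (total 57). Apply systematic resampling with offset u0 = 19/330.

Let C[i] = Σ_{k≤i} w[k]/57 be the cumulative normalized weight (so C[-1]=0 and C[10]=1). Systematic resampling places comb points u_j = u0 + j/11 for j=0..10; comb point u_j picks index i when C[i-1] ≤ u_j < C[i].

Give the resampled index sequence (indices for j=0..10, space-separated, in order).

0 2 2 4 4 5 6 7 8 8 10

C = [4/57, 8/57, 14/57, 6/19, 26/57, 10/19, 13/19, 43/57, 50/57, 53/57, 1]
j=0: u_0=19/330 ∈ [0, 4/57) → index 0
j=1: u_1=49/330 ∈ [8/57, 14/57) → index 2
j=2: u_2=79/330 ∈ [8/57, 14/57) → index 2
j=3: u_3=109/330 ∈ [6/19, 26/57) → index 4
j=4: u_4=139/330 ∈ [6/19, 26/57) → index 4
j=5: u_5=169/330 ∈ [26/57, 10/19) → index 5
j=6: u_6=199/330 ∈ [10/19, 13/19) → index 6
j=7: u_7=229/330 ∈ [13/19, 43/57) → index 7
j=8: u_8=259/330 ∈ [43/57, 50/57) → index 8
j=9: u_9=289/330 ∈ [43/57, 50/57) → index 8
j=10: u_10=29/30 ∈ [53/57, 1) → index 10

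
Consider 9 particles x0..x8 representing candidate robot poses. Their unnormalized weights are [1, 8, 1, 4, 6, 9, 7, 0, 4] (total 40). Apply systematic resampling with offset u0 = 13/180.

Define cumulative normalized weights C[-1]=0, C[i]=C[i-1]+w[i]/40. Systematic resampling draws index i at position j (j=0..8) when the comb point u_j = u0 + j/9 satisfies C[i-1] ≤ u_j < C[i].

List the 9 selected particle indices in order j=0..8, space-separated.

C = [1/40, 9/40, 1/4, 7/20, 1/2, 29/40, 9/10, 9/10, 1]
j=0: u_0=13/180 ∈ [1/40, 9/40) → index 1
j=1: u_1=11/60 ∈ [1/40, 9/40) → index 1
j=2: u_2=53/180 ∈ [1/4, 7/20) → index 3
j=3: u_3=73/180 ∈ [7/20, 1/2) → index 4
j=4: u_4=31/60 ∈ [1/2, 29/40) → index 5
j=5: u_5=113/180 ∈ [1/2, 29/40) → index 5
j=6: u_6=133/180 ∈ [29/40, 9/10) → index 6
j=7: u_7=17/20 ∈ [29/40, 9/10) → index 6
j=8: u_8=173/180 ∈ [9/10, 1) → index 8

1 1 3 4 5 5 6 6 8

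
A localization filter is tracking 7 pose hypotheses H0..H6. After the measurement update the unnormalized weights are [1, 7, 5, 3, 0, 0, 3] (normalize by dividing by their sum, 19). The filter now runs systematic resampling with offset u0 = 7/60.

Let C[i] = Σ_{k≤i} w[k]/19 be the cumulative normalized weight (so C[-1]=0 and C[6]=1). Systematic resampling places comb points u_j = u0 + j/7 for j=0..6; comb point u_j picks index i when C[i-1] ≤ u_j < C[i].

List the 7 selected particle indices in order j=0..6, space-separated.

1 1 1 2 3 3 6

C = [1/19, 8/19, 13/19, 16/19, 16/19, 16/19, 1]
j=0: u_0=7/60 ∈ [1/19, 8/19) → index 1
j=1: u_1=109/420 ∈ [1/19, 8/19) → index 1
j=2: u_2=169/420 ∈ [1/19, 8/19) → index 1
j=3: u_3=229/420 ∈ [8/19, 13/19) → index 2
j=4: u_4=289/420 ∈ [13/19, 16/19) → index 3
j=5: u_5=349/420 ∈ [13/19, 16/19) → index 3
j=6: u_6=409/420 ∈ [16/19, 1) → index 6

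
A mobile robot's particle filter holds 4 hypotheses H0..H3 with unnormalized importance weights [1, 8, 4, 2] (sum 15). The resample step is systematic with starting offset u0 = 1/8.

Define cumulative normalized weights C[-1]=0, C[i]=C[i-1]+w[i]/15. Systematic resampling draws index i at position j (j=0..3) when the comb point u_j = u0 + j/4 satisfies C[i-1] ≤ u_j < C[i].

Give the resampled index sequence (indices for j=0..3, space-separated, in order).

C = [1/15, 3/5, 13/15, 1]
j=0: u_0=1/8 ∈ [1/15, 3/5) → index 1
j=1: u_1=3/8 ∈ [1/15, 3/5) → index 1
j=2: u_2=5/8 ∈ [3/5, 13/15) → index 2
j=3: u_3=7/8 ∈ [13/15, 1) → index 3

1 1 2 3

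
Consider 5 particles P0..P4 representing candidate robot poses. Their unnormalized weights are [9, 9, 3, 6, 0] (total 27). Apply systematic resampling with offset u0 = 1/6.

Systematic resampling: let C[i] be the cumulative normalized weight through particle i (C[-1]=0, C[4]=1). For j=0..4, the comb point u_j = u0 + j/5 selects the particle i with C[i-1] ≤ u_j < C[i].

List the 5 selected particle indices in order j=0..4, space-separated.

0 1 1 2 3

C = [1/3, 2/3, 7/9, 1, 1]
j=0: u_0=1/6 ∈ [0, 1/3) → index 0
j=1: u_1=11/30 ∈ [1/3, 2/3) → index 1
j=2: u_2=17/30 ∈ [1/3, 2/3) → index 1
j=3: u_3=23/30 ∈ [2/3, 7/9) → index 2
j=4: u_4=29/30 ∈ [7/9, 1) → index 3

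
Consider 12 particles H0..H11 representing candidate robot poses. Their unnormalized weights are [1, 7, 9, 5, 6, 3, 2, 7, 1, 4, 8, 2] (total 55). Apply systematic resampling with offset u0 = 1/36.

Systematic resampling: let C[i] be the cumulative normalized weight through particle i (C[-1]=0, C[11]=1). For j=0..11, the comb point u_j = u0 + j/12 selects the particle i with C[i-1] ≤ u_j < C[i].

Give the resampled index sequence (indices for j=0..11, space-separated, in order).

C = [1/55, 8/55, 17/55, 2/5, 28/55, 31/55, 3/5, 8/11, 41/55, 9/11, 53/55, 1]
j=0: u_0=1/36 ∈ [1/55, 8/55) → index 1
j=1: u_1=1/9 ∈ [1/55, 8/55) → index 1
j=2: u_2=7/36 ∈ [8/55, 17/55) → index 2
j=3: u_3=5/18 ∈ [8/55, 17/55) → index 2
j=4: u_4=13/36 ∈ [17/55, 2/5) → index 3
j=5: u_5=4/9 ∈ [2/5, 28/55) → index 4
j=6: u_6=19/36 ∈ [28/55, 31/55) → index 5
j=7: u_7=11/18 ∈ [3/5, 8/11) → index 7
j=8: u_8=25/36 ∈ [3/5, 8/11) → index 7
j=9: u_9=7/9 ∈ [41/55, 9/11) → index 9
j=10: u_10=31/36 ∈ [9/11, 53/55) → index 10
j=11: u_11=17/18 ∈ [9/11, 53/55) → index 10

1 1 2 2 3 4 5 7 7 9 10 10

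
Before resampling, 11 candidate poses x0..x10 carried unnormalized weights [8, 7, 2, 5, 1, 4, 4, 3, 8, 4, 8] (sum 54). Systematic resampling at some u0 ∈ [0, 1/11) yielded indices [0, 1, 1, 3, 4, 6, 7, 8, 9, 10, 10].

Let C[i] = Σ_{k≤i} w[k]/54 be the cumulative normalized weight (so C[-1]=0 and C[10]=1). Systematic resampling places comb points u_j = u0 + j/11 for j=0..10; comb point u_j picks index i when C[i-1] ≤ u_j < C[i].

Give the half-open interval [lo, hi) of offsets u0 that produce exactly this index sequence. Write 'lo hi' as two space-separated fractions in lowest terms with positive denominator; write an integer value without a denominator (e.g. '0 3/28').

17/297 37/594

C = [4/27, 5/18, 17/54, 11/27, 23/54, 1/2, 31/54, 17/27, 7/9, 23/27, 1]
j=0 picked index 0: u0 ∈ [0, 4/27)
j=1 picked index 1: u0 ∈ [17/297, 37/198)
j=2 picked index 1: u0 ∈ [-10/297, 19/198)
j=3 picked index 3: u0 ∈ [25/594, 40/297)
j=4 picked index 4: u0 ∈ [13/297, 37/594)
j=5 picked index 6: u0 ∈ [1/22, 71/594)
j=6 picked index 7: u0 ∈ [17/594, 25/297)
j=7 picked index 8: u0 ∈ [-2/297, 14/99)
j=8 picked index 9: u0 ∈ [5/99, 37/297)
j=9 picked index 10: u0 ∈ [10/297, 2/11)
j=10 picked index 10: u0 ∈ [-17/297, 1/11)
intersection: [17/297, 37/594)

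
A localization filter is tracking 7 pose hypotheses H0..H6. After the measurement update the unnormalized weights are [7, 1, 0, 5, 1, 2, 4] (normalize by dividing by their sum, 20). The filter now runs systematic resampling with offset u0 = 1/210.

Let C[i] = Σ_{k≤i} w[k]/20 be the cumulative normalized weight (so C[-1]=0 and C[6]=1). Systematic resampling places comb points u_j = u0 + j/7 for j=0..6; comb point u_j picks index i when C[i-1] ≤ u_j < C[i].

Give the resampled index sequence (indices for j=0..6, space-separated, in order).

0 0 0 3 3 5 6

C = [7/20, 2/5, 2/5, 13/20, 7/10, 4/5, 1]
j=0: u_0=1/210 ∈ [0, 7/20) → index 0
j=1: u_1=31/210 ∈ [0, 7/20) → index 0
j=2: u_2=61/210 ∈ [0, 7/20) → index 0
j=3: u_3=13/30 ∈ [2/5, 13/20) → index 3
j=4: u_4=121/210 ∈ [2/5, 13/20) → index 3
j=5: u_5=151/210 ∈ [7/10, 4/5) → index 5
j=6: u_6=181/210 ∈ [4/5, 1) → index 6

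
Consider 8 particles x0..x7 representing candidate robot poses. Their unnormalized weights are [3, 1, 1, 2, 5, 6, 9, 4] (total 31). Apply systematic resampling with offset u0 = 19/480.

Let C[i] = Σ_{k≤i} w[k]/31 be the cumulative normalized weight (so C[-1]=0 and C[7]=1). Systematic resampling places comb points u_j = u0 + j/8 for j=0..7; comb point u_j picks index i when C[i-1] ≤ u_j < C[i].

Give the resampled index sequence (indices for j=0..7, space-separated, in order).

0 3 4 5 5 6 6 7

C = [3/31, 4/31, 5/31, 7/31, 12/31, 18/31, 27/31, 1]
j=0: u_0=19/480 ∈ [0, 3/31) → index 0
j=1: u_1=79/480 ∈ [5/31, 7/31) → index 3
j=2: u_2=139/480 ∈ [7/31, 12/31) → index 4
j=3: u_3=199/480 ∈ [12/31, 18/31) → index 5
j=4: u_4=259/480 ∈ [12/31, 18/31) → index 5
j=5: u_5=319/480 ∈ [18/31, 27/31) → index 6
j=6: u_6=379/480 ∈ [18/31, 27/31) → index 6
j=7: u_7=439/480 ∈ [27/31, 1) → index 7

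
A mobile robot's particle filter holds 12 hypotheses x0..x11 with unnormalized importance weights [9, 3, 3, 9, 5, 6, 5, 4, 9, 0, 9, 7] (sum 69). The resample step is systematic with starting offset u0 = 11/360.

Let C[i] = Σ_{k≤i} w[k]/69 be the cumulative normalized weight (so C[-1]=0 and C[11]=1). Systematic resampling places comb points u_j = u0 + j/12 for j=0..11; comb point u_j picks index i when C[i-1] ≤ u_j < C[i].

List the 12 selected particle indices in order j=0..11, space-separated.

0 0 2 3 4 5 6 7 8 10 10 11

C = [3/23, 4/23, 5/23, 8/23, 29/69, 35/69, 40/69, 44/69, 53/69, 53/69, 62/69, 1]
j=0: u_0=11/360 ∈ [0, 3/23) → index 0
j=1: u_1=41/360 ∈ [0, 3/23) → index 0
j=2: u_2=71/360 ∈ [4/23, 5/23) → index 2
j=3: u_3=101/360 ∈ [5/23, 8/23) → index 3
j=4: u_4=131/360 ∈ [8/23, 29/69) → index 4
j=5: u_5=161/360 ∈ [29/69, 35/69) → index 5
j=6: u_6=191/360 ∈ [35/69, 40/69) → index 6
j=7: u_7=221/360 ∈ [40/69, 44/69) → index 7
j=8: u_8=251/360 ∈ [44/69, 53/69) → index 8
j=9: u_9=281/360 ∈ [53/69, 62/69) → index 10
j=10: u_10=311/360 ∈ [53/69, 62/69) → index 10
j=11: u_11=341/360 ∈ [62/69, 1) → index 11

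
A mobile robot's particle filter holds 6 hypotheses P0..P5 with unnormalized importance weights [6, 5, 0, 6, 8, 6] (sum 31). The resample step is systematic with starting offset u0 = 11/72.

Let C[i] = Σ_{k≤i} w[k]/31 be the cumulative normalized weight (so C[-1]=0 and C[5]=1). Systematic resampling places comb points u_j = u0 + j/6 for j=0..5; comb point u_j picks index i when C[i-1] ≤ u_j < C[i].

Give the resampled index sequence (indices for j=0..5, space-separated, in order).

0 1 3 4 5 5

C = [6/31, 11/31, 11/31, 17/31, 25/31, 1]
j=0: u_0=11/72 ∈ [0, 6/31) → index 0
j=1: u_1=23/72 ∈ [6/31, 11/31) → index 1
j=2: u_2=35/72 ∈ [11/31, 17/31) → index 3
j=3: u_3=47/72 ∈ [17/31, 25/31) → index 4
j=4: u_4=59/72 ∈ [25/31, 1) → index 5
j=5: u_5=71/72 ∈ [25/31, 1) → index 5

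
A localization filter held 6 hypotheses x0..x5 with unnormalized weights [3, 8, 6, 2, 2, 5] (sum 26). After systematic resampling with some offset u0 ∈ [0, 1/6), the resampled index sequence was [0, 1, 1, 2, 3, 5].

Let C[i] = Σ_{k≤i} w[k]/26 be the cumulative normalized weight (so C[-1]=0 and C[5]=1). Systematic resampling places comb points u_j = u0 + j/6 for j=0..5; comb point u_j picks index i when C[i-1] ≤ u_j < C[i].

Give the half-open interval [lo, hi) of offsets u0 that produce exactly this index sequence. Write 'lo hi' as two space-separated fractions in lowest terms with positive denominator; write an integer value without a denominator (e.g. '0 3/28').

0 5/78

C = [3/26, 11/26, 17/26, 19/26, 21/26, 1]
j=0 picked index 0: u0 ∈ [0, 3/26)
j=1 picked index 1: u0 ∈ [-2/39, 10/39)
j=2 picked index 1: u0 ∈ [-17/78, 7/78)
j=3 picked index 2: u0 ∈ [-1/13, 2/13)
j=4 picked index 3: u0 ∈ [-1/78, 5/78)
j=5 picked index 5: u0 ∈ [-1/39, 1/6)
intersection: [0, 5/78)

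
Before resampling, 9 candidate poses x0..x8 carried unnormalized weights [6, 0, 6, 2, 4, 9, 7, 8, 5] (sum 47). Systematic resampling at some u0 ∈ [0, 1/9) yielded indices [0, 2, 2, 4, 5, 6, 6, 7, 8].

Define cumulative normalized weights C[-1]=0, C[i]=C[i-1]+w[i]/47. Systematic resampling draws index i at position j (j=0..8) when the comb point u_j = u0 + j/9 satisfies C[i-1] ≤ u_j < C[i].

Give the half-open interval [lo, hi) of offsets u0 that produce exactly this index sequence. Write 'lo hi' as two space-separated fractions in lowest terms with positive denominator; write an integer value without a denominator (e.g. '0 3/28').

C = [6/47, 6/47, 12/47, 14/47, 18/47, 27/47, 34/47, 42/47, 1]
j=0 picked index 0: u0 ∈ [0, 6/47)
j=1 picked index 2: u0 ∈ [7/423, 61/423)
j=2 picked index 2: u0 ∈ [-40/423, 14/423)
j=3 picked index 4: u0 ∈ [-5/141, 7/141)
j=4 picked index 5: u0 ∈ [-26/423, 55/423)
j=5 picked index 6: u0 ∈ [8/423, 71/423)
j=6 picked index 6: u0 ∈ [-13/141, 8/141)
j=7 picked index 7: u0 ∈ [-23/423, 49/423)
j=8 picked index 8: u0 ∈ [2/423, 1/9)
intersection: [8/423, 14/423)

8/423 14/423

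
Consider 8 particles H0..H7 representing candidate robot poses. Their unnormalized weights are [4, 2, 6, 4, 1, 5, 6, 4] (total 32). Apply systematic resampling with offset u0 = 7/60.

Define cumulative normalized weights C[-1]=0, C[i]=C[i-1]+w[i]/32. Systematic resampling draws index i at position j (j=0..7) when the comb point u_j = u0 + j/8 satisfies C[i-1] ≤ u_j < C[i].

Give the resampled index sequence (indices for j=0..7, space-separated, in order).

0 2 2 3 5 6 6 7

C = [1/8, 3/16, 3/8, 1/2, 17/32, 11/16, 7/8, 1]
j=0: u_0=7/60 ∈ [0, 1/8) → index 0
j=1: u_1=29/120 ∈ [3/16, 3/8) → index 2
j=2: u_2=11/30 ∈ [3/16, 3/8) → index 2
j=3: u_3=59/120 ∈ [3/8, 1/2) → index 3
j=4: u_4=37/60 ∈ [17/32, 11/16) → index 5
j=5: u_5=89/120 ∈ [11/16, 7/8) → index 6
j=6: u_6=13/15 ∈ [11/16, 7/8) → index 6
j=7: u_7=119/120 ∈ [7/8, 1) → index 7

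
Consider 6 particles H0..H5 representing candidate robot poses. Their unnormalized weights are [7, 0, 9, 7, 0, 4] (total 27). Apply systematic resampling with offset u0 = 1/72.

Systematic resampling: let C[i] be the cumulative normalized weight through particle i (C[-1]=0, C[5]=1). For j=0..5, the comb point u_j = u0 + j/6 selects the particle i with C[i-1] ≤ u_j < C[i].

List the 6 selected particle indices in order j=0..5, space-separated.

0 0 2 2 3 3

C = [7/27, 7/27, 16/27, 23/27, 23/27, 1]
j=0: u_0=1/72 ∈ [0, 7/27) → index 0
j=1: u_1=13/72 ∈ [0, 7/27) → index 0
j=2: u_2=25/72 ∈ [7/27, 16/27) → index 2
j=3: u_3=37/72 ∈ [7/27, 16/27) → index 2
j=4: u_4=49/72 ∈ [16/27, 23/27) → index 3
j=5: u_5=61/72 ∈ [16/27, 23/27) → index 3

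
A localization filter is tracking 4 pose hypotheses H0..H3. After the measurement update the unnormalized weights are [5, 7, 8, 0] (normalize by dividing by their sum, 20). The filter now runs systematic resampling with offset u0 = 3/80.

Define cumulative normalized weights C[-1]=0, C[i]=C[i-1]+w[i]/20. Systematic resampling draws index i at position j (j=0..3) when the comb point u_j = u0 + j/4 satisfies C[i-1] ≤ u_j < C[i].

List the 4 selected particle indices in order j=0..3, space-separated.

C = [1/4, 3/5, 1, 1]
j=0: u_0=3/80 ∈ [0, 1/4) → index 0
j=1: u_1=23/80 ∈ [1/4, 3/5) → index 1
j=2: u_2=43/80 ∈ [1/4, 3/5) → index 1
j=3: u_3=63/80 ∈ [3/5, 1) → index 2

0 1 1 2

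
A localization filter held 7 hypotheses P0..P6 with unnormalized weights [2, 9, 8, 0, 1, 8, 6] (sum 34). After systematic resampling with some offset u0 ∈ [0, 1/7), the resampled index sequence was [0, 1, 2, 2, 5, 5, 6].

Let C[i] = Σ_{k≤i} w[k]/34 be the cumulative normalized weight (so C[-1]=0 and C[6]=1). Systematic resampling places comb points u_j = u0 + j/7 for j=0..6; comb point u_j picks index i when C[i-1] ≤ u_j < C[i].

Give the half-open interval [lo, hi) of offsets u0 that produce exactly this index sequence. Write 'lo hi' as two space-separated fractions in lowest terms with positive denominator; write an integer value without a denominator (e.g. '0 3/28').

C = [1/17, 11/34, 19/34, 19/34, 10/17, 14/17, 1]
j=0 picked index 0: u0 ∈ [0, 1/17)
j=1 picked index 1: u0 ∈ [-10/119, 43/238)
j=2 picked index 2: u0 ∈ [9/238, 65/238)
j=3 picked index 2: u0 ∈ [-25/238, 31/238)
j=4 picked index 5: u0 ∈ [2/119, 30/119)
j=5 picked index 5: u0 ∈ [-15/119, 13/119)
j=6 picked index 6: u0 ∈ [-4/119, 1/7)
intersection: [9/238, 1/17)

9/238 1/17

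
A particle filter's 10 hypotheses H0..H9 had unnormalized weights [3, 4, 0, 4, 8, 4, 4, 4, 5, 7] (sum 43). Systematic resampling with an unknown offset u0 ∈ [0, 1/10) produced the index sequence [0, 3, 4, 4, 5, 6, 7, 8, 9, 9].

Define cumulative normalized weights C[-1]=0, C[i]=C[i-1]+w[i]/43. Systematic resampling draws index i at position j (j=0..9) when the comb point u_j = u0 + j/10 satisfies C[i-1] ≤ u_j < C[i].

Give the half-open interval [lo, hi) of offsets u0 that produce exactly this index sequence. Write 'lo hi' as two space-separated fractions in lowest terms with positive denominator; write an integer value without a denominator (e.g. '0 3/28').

C = [3/43, 7/43, 7/43, 11/43, 19/43, 23/43, 27/43, 31/43, 36/43, 1]
j=0 picked index 0: u0 ∈ [0, 3/43)
j=1 picked index 3: u0 ∈ [27/430, 67/430)
j=2 picked index 4: u0 ∈ [12/215, 52/215)
j=3 picked index 4: u0 ∈ [-19/430, 61/430)
j=4 picked index 5: u0 ∈ [9/215, 29/215)
j=5 picked index 6: u0 ∈ [3/86, 11/86)
j=6 picked index 7: u0 ∈ [6/215, 26/215)
j=7 picked index 8: u0 ∈ [9/430, 59/430)
j=8 picked index 9: u0 ∈ [8/215, 1/5)
j=9 picked index 9: u0 ∈ [-27/430, 1/10)
intersection: [27/430, 3/43)

27/430 3/43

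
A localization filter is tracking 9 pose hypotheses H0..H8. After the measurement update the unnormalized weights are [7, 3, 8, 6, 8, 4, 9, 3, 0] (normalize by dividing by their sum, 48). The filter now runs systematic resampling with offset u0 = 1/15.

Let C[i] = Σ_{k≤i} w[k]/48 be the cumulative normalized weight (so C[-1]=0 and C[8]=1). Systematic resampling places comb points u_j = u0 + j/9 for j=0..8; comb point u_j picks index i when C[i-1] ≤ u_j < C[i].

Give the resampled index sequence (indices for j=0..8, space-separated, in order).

0 1 2 3 4 4 5 6 7

C = [7/48, 5/24, 3/8, 1/2, 2/3, 3/4, 15/16, 1, 1]
j=0: u_0=1/15 ∈ [0, 7/48) → index 0
j=1: u_1=8/45 ∈ [7/48, 5/24) → index 1
j=2: u_2=13/45 ∈ [5/24, 3/8) → index 2
j=3: u_3=2/5 ∈ [3/8, 1/2) → index 3
j=4: u_4=23/45 ∈ [1/2, 2/3) → index 4
j=5: u_5=28/45 ∈ [1/2, 2/3) → index 4
j=6: u_6=11/15 ∈ [2/3, 3/4) → index 5
j=7: u_7=38/45 ∈ [3/4, 15/16) → index 6
j=8: u_8=43/45 ∈ [15/16, 1) → index 7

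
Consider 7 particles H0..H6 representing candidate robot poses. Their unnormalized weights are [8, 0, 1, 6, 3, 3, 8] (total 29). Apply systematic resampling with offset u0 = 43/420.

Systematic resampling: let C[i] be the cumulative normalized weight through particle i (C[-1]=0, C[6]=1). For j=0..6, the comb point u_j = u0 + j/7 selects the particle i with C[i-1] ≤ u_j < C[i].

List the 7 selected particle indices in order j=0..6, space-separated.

0 0 3 4 5 6 6

C = [8/29, 8/29, 9/29, 15/29, 18/29, 21/29, 1]
j=0: u_0=43/420 ∈ [0, 8/29) → index 0
j=1: u_1=103/420 ∈ [0, 8/29) → index 0
j=2: u_2=163/420 ∈ [9/29, 15/29) → index 3
j=3: u_3=223/420 ∈ [15/29, 18/29) → index 4
j=4: u_4=283/420 ∈ [18/29, 21/29) → index 5
j=5: u_5=49/60 ∈ [21/29, 1) → index 6
j=6: u_6=403/420 ∈ [21/29, 1) → index 6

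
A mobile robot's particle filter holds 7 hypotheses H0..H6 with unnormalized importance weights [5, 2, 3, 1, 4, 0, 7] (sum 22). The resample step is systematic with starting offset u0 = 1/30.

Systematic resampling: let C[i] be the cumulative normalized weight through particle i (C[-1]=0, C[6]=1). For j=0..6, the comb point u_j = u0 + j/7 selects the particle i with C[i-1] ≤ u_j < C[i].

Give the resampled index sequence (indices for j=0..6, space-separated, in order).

C = [5/22, 7/22, 5/11, 1/2, 15/22, 15/22, 1]
j=0: u_0=1/30 ∈ [0, 5/22) → index 0
j=1: u_1=37/210 ∈ [0, 5/22) → index 0
j=2: u_2=67/210 ∈ [7/22, 5/11) → index 2
j=3: u_3=97/210 ∈ [5/11, 1/2) → index 3
j=4: u_4=127/210 ∈ [1/2, 15/22) → index 4
j=5: u_5=157/210 ∈ [15/22, 1) → index 6
j=6: u_6=187/210 ∈ [15/22, 1) → index 6

0 0 2 3 4 6 6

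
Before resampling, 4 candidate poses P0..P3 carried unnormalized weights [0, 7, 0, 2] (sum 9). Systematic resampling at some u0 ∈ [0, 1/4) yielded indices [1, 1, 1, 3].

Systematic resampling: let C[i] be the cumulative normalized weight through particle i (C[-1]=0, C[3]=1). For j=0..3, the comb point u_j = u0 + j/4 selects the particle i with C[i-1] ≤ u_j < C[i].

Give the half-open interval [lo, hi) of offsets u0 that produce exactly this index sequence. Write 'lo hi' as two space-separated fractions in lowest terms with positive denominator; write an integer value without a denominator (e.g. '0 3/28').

C = [0, 7/9, 7/9, 1]
j=0 picked index 1: u0 ∈ [0, 7/9)
j=1 picked index 1: u0 ∈ [-1/4, 19/36)
j=2 picked index 1: u0 ∈ [-1/2, 5/18)
j=3 picked index 3: u0 ∈ [1/36, 1/4)
intersection: [1/36, 1/4)

1/36 1/4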